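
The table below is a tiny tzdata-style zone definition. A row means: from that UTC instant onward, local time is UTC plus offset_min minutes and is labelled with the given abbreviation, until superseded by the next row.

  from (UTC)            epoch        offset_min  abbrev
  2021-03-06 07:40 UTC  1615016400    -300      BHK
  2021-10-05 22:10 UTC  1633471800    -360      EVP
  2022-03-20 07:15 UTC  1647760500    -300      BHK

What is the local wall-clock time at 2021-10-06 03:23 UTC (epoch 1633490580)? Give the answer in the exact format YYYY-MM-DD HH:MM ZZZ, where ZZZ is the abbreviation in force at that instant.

2021-10-05 21:23 EVP

Query: 2021-10-06 03:23 UTC
Rule 2/3 (EVP, -06:00): 2021-10-05 22:10 UTC ≤ query < 2022-03-20 07:15 UTC
3·60 + 23 - 360 = -157 min
-157 = -1·1440 + 1283; 1283 = 21·60 + 23 → 21:23, 2021-10-06 - 1 day = 2021-10-05
→ 2021-10-05 21:23 EVP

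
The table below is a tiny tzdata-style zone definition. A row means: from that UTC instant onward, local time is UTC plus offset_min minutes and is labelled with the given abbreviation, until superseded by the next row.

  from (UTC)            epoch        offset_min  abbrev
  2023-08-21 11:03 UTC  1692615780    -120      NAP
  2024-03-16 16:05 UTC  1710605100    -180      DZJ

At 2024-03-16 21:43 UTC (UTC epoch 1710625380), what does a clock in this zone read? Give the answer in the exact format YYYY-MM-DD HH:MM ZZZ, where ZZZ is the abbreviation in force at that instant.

2024-03-16 18:43 DZJ

Query: 2024-03-16 21:43 UTC
Rule 2/2 (DZJ, -03:00): 2024-03-16 16:05 UTC ≤ query < +∞
21·60 + 43 - 180 = 1123 min
1123 = 0·1440 + 1123; 1123 = 18·60 + 43 → 18:43, same day
→ 2024-03-16 18:43 DZJ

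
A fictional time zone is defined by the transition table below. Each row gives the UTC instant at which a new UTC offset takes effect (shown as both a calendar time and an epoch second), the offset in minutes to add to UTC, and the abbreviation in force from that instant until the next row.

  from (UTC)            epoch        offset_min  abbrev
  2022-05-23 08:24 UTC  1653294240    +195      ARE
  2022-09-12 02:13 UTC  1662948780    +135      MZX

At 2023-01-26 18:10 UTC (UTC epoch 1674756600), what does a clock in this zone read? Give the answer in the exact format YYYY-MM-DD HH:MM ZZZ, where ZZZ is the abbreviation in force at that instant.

Query: 2023-01-26 18:10 UTC
Rule 2/2 (MZX, +02:15): 2022-09-12 02:13 UTC ≤ query < +∞
18·60 + 10 + 135 = 1225 min
1225 = 0·1440 + 1225; 1225 = 20·60 + 25 → 20:25, same day
→ 2023-01-26 20:25 MZX

2023-01-26 20:25 MZX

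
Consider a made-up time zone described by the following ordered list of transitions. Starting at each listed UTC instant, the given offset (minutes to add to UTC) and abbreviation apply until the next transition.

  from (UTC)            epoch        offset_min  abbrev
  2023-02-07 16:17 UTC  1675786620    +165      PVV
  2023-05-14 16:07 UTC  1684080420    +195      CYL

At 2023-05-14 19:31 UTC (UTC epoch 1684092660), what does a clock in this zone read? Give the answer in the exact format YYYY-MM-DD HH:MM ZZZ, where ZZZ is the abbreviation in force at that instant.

Query: 2023-05-14 19:31 UTC
Rule 2/2 (CYL, +03:15): 2023-05-14 16:07 UTC ≤ query < +∞
19·60 + 31 + 195 = 1366 min
1366 = 0·1440 + 1366; 1366 = 22·60 + 46 → 22:46, same day
→ 2023-05-14 22:46 CYL

2023-05-14 22:46 CYL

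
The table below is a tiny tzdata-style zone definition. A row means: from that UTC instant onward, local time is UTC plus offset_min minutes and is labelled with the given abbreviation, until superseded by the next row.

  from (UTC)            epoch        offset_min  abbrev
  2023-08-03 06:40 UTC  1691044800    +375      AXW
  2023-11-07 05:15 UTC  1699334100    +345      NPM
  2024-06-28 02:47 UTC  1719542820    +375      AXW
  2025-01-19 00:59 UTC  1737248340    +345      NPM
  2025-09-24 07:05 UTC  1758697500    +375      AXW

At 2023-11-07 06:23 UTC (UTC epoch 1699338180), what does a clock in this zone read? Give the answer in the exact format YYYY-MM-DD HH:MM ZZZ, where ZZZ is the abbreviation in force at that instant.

Query: 2023-11-07 06:23 UTC
Rule 2/5 (NPM, +05:45): 2023-11-07 05:15 UTC ≤ query < 2024-06-28 02:47 UTC
6·60 + 23 + 345 = 728 min
728 = 0·1440 + 728; 728 = 12·60 + 8 → 12:08, same day
→ 2023-11-07 12:08 NPM

2023-11-07 12:08 NPM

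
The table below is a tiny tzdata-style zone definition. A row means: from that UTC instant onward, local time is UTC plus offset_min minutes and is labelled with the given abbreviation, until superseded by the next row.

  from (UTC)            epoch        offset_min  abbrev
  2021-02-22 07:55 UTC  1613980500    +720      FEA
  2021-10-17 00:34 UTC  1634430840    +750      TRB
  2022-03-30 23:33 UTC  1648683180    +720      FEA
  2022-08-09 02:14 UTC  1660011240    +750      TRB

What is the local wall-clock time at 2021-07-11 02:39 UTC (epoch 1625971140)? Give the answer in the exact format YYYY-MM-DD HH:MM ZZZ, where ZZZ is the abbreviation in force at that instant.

Query: 2021-07-11 02:39 UTC
Rule 1/4 (FEA, +12:00): 2021-02-22 07:55 UTC ≤ query < 2021-10-17 00:34 UTC
2·60 + 39 + 720 = 879 min
879 = 0·1440 + 879; 879 = 14·60 + 39 → 14:39, same day
→ 2021-07-11 14:39 FEA

2021-07-11 14:39 FEA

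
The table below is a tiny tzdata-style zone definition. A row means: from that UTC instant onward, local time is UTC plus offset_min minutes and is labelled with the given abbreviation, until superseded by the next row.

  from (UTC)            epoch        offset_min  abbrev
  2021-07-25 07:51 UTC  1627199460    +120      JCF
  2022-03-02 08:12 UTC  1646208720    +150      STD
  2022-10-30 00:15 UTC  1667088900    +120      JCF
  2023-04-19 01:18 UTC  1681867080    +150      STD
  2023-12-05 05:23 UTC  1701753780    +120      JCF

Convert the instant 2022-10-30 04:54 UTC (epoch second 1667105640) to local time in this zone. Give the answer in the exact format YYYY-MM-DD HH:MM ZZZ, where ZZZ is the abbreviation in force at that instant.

2022-10-30 06:54 JCF

Query: 2022-10-30 04:54 UTC
Rule 3/5 (JCF, +02:00): 2022-10-30 00:15 UTC ≤ query < 2023-04-19 01:18 UTC
4·60 + 54 + 120 = 414 min
414 = 0·1440 + 414; 414 = 6·60 + 54 → 06:54, same day
→ 2022-10-30 06:54 JCF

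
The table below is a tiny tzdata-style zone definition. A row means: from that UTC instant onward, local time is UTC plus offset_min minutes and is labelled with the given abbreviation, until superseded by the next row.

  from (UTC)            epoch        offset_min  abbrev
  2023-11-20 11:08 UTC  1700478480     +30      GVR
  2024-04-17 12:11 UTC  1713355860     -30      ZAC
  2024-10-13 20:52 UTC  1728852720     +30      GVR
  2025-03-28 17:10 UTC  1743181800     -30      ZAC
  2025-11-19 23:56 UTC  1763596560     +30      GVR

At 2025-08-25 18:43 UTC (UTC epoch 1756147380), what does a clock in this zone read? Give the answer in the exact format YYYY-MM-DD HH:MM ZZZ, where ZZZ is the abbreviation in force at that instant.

Query: 2025-08-25 18:43 UTC
Rule 4/5 (ZAC, -00:30): 2025-03-28 17:10 UTC ≤ query < 2025-11-19 23:56 UTC
18·60 + 43 - 30 = 1093 min
1093 = 0·1440 + 1093; 1093 = 18·60 + 13 → 18:13, same day
→ 2025-08-25 18:13 ZAC

2025-08-25 18:13 ZAC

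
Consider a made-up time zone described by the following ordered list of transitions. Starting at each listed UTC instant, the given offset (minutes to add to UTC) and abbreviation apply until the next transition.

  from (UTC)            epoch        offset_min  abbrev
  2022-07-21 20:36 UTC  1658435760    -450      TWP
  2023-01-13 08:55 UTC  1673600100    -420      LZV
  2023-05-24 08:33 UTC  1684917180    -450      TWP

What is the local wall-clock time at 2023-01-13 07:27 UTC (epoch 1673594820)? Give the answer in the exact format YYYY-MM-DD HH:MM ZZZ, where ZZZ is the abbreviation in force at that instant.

Query: 2023-01-13 07:27 UTC
Rule 1/3 (TWP, -07:30): 2022-07-21 20:36 UTC ≤ query < 2023-01-13 08:55 UTC
7·60 + 27 - 450 = -3 min
-3 = -1·1440 + 1437; 1437 = 23·60 + 57 → 23:57, 2023-01-13 - 1 day = 2023-01-12
→ 2023-01-12 23:57 TWP

2023-01-12 23:57 TWP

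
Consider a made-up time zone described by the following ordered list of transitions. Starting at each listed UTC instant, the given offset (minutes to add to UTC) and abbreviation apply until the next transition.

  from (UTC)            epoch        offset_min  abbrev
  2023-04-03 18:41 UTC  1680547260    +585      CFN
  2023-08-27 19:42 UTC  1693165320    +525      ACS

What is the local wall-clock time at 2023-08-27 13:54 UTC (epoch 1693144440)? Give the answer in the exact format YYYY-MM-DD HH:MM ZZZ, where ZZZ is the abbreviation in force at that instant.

Query: 2023-08-27 13:54 UTC
Rule 1/2 (CFN, +09:45): 2023-04-03 18:41 UTC ≤ query < 2023-08-27 19:42 UTC
13·60 + 54 + 585 = 1419 min
1419 = 0·1440 + 1419; 1419 = 23·60 + 39 → 23:39, same day
→ 2023-08-27 23:39 CFN

2023-08-27 23:39 CFN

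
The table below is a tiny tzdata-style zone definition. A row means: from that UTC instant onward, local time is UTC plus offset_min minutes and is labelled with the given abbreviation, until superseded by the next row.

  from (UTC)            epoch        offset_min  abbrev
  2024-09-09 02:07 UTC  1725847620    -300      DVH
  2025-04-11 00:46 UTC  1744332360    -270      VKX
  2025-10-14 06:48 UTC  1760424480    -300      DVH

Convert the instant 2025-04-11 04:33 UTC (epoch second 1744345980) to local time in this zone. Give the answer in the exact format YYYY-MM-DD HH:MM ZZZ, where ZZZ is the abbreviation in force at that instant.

Query: 2025-04-11 04:33 UTC
Rule 2/3 (VKX, -04:30): 2025-04-11 00:46 UTC ≤ query < 2025-10-14 06:48 UTC
4·60 + 33 - 270 = 3 min
3 = 0·1440 + 3; 3 = 0·60 + 3 → 00:03, same day
→ 2025-04-11 00:03 VKX

2025-04-11 00:03 VKX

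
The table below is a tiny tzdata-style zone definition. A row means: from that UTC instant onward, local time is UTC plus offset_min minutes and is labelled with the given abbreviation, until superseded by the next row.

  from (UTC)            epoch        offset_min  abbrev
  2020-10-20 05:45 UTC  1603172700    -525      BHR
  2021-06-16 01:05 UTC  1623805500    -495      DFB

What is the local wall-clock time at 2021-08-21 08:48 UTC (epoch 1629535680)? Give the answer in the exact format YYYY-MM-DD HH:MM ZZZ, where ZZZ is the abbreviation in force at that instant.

Query: 2021-08-21 08:48 UTC
Rule 2/2 (DFB, -08:15): 2021-06-16 01:05 UTC ≤ query < +∞
8·60 + 48 - 495 = 33 min
33 = 0·1440 + 33; 33 = 0·60 + 33 → 00:33, same day
→ 2021-08-21 00:33 DFB

2021-08-21 00:33 DFB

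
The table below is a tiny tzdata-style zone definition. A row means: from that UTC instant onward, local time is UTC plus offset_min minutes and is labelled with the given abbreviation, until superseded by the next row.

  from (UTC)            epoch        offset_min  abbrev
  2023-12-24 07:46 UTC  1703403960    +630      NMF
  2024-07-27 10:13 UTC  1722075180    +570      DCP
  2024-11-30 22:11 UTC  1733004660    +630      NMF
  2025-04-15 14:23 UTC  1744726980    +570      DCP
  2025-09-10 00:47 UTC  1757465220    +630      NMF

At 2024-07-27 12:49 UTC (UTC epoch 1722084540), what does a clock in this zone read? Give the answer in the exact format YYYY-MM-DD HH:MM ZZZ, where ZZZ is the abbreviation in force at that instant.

2024-07-27 22:19 DCP

Query: 2024-07-27 12:49 UTC
Rule 2/5 (DCP, +09:30): 2024-07-27 10:13 UTC ≤ query < 2024-11-30 22:11 UTC
12·60 + 49 + 570 = 1339 min
1339 = 0·1440 + 1339; 1339 = 22·60 + 19 → 22:19, same day
→ 2024-07-27 22:19 DCP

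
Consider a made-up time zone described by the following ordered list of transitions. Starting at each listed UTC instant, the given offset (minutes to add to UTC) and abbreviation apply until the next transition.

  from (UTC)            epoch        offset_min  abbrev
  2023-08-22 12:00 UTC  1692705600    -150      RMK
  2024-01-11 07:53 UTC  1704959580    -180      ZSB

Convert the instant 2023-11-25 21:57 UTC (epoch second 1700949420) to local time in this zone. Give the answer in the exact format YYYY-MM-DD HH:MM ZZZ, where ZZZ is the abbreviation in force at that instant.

Query: 2023-11-25 21:57 UTC
Rule 1/2 (RMK, -02:30): 2023-08-22 12:00 UTC ≤ query < 2024-01-11 07:53 UTC
21·60 + 57 - 150 = 1167 min
1167 = 0·1440 + 1167; 1167 = 19·60 + 27 → 19:27, same day
→ 2023-11-25 19:27 RMK

2023-11-25 19:27 RMK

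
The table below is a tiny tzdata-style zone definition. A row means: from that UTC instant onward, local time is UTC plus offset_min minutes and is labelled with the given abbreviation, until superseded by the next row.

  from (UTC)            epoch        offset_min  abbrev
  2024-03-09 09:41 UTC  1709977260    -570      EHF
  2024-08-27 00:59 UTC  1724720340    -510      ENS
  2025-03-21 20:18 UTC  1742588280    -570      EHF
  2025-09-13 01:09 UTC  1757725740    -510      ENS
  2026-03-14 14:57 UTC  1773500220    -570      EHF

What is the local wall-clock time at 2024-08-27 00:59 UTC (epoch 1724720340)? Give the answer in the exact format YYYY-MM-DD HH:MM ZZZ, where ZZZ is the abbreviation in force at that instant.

2024-08-26 16:29 ENS

Query: 2024-08-27 00:59 UTC
Rule 2/5 (ENS, -08:30): 2024-08-27 00:59 UTC ≤ query < 2025-03-21 20:18 UTC
0·60 + 59 - 510 = -451 min
-451 = -1·1440 + 989; 989 = 16·60 + 29 → 16:29, 2024-08-27 - 1 day = 2024-08-26
→ 2024-08-26 16:29 ENS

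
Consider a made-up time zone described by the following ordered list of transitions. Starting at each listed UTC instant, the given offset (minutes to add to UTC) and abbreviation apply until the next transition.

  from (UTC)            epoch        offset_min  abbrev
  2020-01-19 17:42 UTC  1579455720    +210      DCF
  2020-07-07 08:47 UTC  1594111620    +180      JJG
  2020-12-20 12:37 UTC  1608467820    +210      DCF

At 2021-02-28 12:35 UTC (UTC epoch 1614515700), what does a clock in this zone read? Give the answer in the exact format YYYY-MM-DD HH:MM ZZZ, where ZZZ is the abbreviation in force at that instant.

Query: 2021-02-28 12:35 UTC
Rule 3/3 (DCF, +03:30): 2020-12-20 12:37 UTC ≤ query < +∞
12·60 + 35 + 210 = 965 min
965 = 0·1440 + 965; 965 = 16·60 + 5 → 16:05, same day
→ 2021-02-28 16:05 DCF

2021-02-28 16:05 DCF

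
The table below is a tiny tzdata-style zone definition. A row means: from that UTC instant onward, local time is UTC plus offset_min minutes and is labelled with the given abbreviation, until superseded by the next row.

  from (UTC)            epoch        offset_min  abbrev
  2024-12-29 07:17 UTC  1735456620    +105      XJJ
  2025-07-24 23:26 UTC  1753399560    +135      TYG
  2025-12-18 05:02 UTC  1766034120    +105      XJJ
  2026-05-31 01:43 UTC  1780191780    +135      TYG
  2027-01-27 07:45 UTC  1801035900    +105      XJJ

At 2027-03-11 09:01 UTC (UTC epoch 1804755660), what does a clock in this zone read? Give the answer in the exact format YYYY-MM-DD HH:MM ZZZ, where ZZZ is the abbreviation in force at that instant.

2027-03-11 10:46 XJJ

Query: 2027-03-11 09:01 UTC
Rule 5/5 (XJJ, +01:45): 2027-01-27 07:45 UTC ≤ query < +∞
9·60 + 1 + 105 = 646 min
646 = 0·1440 + 646; 646 = 10·60 + 46 → 10:46, same day
→ 2027-03-11 10:46 XJJ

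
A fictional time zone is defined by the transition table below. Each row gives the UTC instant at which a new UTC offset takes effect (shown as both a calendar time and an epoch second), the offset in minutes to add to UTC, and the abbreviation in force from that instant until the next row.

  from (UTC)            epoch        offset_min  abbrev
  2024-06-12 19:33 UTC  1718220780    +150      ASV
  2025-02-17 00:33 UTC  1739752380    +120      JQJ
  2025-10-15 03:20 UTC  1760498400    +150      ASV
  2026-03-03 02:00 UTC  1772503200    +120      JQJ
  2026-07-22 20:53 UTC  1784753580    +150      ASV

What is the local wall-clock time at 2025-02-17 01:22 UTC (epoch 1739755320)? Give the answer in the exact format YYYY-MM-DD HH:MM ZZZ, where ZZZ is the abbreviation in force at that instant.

Query: 2025-02-17 01:22 UTC
Rule 2/5 (JQJ, +02:00): 2025-02-17 00:33 UTC ≤ query < 2025-10-15 03:20 UTC
1·60 + 22 + 120 = 202 min
202 = 0·1440 + 202; 202 = 3·60 + 22 → 03:22, same day
→ 2025-02-17 03:22 JQJ

2025-02-17 03:22 JQJ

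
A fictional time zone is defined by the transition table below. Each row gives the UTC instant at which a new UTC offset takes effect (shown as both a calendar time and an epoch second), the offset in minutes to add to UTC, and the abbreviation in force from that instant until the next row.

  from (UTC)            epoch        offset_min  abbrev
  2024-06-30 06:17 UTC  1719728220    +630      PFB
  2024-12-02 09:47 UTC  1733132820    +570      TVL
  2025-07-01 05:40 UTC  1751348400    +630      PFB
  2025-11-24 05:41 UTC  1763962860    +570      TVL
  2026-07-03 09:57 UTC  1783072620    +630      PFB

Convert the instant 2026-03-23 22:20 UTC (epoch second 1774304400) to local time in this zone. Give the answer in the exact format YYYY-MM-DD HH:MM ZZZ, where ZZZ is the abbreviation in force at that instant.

2026-03-24 07:50 TVL

Query: 2026-03-23 22:20 UTC
Rule 4/5 (TVL, +09:30): 2025-11-24 05:41 UTC ≤ query < 2026-07-03 09:57 UTC
22·60 + 20 + 570 = 1910 min
1910 = 1·1440 + 470; 470 = 7·60 + 50 → 07:50, 2026-03-23 + 1 day = 2026-03-24
→ 2026-03-24 07:50 TVL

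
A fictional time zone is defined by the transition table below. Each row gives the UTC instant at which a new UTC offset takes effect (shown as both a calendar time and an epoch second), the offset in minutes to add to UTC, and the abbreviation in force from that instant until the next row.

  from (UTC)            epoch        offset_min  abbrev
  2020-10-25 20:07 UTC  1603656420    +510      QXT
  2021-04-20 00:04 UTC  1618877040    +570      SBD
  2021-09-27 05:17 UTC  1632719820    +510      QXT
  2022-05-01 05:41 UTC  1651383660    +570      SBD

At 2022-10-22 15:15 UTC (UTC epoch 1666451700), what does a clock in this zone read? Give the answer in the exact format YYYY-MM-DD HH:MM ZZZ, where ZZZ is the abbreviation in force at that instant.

2022-10-23 00:45 SBD

Query: 2022-10-22 15:15 UTC
Rule 4/4 (SBD, +09:30): 2022-05-01 05:41 UTC ≤ query < +∞
15·60 + 15 + 570 = 1485 min
1485 = 1·1440 + 45; 45 = 0·60 + 45 → 00:45, 2022-10-22 + 1 day = 2022-10-23
→ 2022-10-23 00:45 SBD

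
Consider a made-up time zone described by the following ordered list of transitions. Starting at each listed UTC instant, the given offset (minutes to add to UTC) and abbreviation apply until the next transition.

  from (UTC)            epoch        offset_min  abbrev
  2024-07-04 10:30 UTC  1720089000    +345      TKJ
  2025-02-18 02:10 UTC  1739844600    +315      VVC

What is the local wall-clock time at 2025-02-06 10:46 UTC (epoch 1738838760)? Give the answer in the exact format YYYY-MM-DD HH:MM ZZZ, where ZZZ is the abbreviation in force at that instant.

Query: 2025-02-06 10:46 UTC
Rule 1/2 (TKJ, +05:45): 2024-07-04 10:30 UTC ≤ query < 2025-02-18 02:10 UTC
10·60 + 46 + 345 = 991 min
991 = 0·1440 + 991; 991 = 16·60 + 31 → 16:31, same day
→ 2025-02-06 16:31 TKJ

2025-02-06 16:31 TKJ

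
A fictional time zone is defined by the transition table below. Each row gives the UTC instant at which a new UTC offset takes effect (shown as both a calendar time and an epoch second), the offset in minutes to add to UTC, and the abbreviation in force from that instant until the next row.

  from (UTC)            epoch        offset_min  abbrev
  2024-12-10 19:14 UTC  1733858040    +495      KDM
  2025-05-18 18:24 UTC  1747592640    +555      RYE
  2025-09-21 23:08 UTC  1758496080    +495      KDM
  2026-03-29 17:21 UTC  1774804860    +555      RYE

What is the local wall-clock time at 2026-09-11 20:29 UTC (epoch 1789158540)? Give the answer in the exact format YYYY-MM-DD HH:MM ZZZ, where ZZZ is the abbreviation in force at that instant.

2026-09-12 05:44 RYE

Query: 2026-09-11 20:29 UTC
Rule 4/4 (RYE, +09:15): 2026-03-29 17:21 UTC ≤ query < +∞
20·60 + 29 + 555 = 1784 min
1784 = 1·1440 + 344; 344 = 5·60 + 44 → 05:44, 2026-09-11 + 1 day = 2026-09-12
→ 2026-09-12 05:44 RYE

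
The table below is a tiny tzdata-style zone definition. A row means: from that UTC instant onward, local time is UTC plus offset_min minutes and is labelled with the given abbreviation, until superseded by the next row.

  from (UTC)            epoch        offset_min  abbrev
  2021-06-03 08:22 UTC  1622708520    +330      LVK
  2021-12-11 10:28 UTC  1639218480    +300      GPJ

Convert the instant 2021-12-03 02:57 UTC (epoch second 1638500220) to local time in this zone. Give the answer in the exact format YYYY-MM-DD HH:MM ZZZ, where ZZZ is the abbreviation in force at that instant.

2021-12-03 08:27 LVK

Query: 2021-12-03 02:57 UTC
Rule 1/2 (LVK, +05:30): 2021-06-03 08:22 UTC ≤ query < 2021-12-11 10:28 UTC
2·60 + 57 + 330 = 507 min
507 = 0·1440 + 507; 507 = 8·60 + 27 → 08:27, same day
→ 2021-12-03 08:27 LVK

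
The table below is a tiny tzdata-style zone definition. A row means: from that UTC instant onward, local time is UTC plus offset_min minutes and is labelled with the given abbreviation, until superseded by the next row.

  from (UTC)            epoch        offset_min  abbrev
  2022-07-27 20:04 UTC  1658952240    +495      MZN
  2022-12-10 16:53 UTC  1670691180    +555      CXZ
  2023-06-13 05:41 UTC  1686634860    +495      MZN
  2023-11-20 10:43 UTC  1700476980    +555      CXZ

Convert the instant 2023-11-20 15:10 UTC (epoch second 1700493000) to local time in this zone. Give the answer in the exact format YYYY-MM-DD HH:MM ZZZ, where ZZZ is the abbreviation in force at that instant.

Query: 2023-11-20 15:10 UTC
Rule 4/4 (CXZ, +09:15): 2023-11-20 10:43 UTC ≤ query < +∞
15·60 + 10 + 555 = 1465 min
1465 = 1·1440 + 25; 25 = 0·60 + 25 → 00:25, 2023-11-20 + 1 day = 2023-11-21
→ 2023-11-21 00:25 CXZ

2023-11-21 00:25 CXZ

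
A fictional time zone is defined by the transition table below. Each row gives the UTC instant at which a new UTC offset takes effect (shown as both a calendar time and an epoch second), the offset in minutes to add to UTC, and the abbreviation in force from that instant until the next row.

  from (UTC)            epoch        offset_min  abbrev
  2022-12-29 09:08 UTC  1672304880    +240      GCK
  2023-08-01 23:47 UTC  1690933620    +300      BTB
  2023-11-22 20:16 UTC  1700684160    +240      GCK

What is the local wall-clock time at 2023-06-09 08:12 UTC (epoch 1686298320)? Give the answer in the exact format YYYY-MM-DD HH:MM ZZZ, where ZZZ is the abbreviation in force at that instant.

2023-06-09 12:12 GCK

Query: 2023-06-09 08:12 UTC
Rule 1/3 (GCK, +04:00): 2022-12-29 09:08 UTC ≤ query < 2023-08-01 23:47 UTC
8·60 + 12 + 240 = 732 min
732 = 0·1440 + 732; 732 = 12·60 + 12 → 12:12, same day
→ 2023-06-09 12:12 GCK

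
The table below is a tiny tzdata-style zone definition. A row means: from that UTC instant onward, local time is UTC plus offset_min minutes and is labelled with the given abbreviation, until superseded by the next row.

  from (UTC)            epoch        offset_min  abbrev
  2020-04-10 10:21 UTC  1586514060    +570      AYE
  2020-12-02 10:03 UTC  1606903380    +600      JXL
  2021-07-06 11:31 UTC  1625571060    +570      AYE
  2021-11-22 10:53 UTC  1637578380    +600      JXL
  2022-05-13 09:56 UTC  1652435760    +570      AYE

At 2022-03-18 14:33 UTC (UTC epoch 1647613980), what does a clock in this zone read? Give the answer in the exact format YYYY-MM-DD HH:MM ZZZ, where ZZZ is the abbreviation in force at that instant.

Query: 2022-03-18 14:33 UTC
Rule 4/5 (JXL, +10:00): 2021-11-22 10:53 UTC ≤ query < 2022-05-13 09:56 UTC
14·60 + 33 + 600 = 1473 min
1473 = 1·1440 + 33; 33 = 0·60 + 33 → 00:33, 2022-03-18 + 1 day = 2022-03-19
→ 2022-03-19 00:33 JXL

2022-03-19 00:33 JXL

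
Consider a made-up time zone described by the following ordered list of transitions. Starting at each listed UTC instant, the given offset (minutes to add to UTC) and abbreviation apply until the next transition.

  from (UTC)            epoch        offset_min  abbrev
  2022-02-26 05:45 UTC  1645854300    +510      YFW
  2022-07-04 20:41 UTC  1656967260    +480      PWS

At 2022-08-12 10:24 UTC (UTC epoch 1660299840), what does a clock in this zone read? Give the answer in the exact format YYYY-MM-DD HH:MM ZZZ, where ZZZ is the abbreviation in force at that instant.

Query: 2022-08-12 10:24 UTC
Rule 2/2 (PWS, +08:00): 2022-07-04 20:41 UTC ≤ query < +∞
10·60 + 24 + 480 = 1104 min
1104 = 0·1440 + 1104; 1104 = 18·60 + 24 → 18:24, same day
→ 2022-08-12 18:24 PWS

2022-08-12 18:24 PWS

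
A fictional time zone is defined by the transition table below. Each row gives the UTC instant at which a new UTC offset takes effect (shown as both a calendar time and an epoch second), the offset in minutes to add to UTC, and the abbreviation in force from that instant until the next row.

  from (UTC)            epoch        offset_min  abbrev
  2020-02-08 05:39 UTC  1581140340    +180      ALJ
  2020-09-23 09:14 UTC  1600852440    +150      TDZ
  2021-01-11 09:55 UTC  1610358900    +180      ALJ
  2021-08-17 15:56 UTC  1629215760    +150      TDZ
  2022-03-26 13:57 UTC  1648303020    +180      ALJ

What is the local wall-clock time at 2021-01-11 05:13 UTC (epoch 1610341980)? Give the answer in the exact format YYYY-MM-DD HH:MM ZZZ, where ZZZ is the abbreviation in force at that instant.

Query: 2021-01-11 05:13 UTC
Rule 2/5 (TDZ, +02:30): 2020-09-23 09:14 UTC ≤ query < 2021-01-11 09:55 UTC
5·60 + 13 + 150 = 463 min
463 = 0·1440 + 463; 463 = 7·60 + 43 → 07:43, same day
→ 2021-01-11 07:43 TDZ

2021-01-11 07:43 TDZ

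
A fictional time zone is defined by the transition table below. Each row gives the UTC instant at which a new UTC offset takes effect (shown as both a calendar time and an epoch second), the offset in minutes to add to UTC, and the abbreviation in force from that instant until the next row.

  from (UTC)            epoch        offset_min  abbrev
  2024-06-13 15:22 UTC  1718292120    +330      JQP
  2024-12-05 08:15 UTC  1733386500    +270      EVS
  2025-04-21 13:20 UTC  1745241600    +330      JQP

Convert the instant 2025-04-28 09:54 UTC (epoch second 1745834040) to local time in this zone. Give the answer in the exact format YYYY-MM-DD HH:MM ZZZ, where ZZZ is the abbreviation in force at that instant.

Query: 2025-04-28 09:54 UTC
Rule 3/3 (JQP, +05:30): 2025-04-21 13:20 UTC ≤ query < +∞
9·60 + 54 + 330 = 924 min
924 = 0·1440 + 924; 924 = 15·60 + 24 → 15:24, same day
→ 2025-04-28 15:24 JQP

2025-04-28 15:24 JQP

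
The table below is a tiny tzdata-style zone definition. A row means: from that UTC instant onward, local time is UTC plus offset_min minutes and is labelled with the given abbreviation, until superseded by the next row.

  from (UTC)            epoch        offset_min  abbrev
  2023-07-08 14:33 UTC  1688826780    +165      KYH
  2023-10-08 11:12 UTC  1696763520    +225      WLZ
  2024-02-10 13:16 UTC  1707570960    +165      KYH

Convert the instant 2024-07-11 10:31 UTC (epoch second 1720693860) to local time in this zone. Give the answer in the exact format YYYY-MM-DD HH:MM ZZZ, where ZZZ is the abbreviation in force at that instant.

Query: 2024-07-11 10:31 UTC
Rule 3/3 (KYH, +02:45): 2024-02-10 13:16 UTC ≤ query < +∞
10·60 + 31 + 165 = 796 min
796 = 0·1440 + 796; 796 = 13·60 + 16 → 13:16, same day
→ 2024-07-11 13:16 KYH

2024-07-11 13:16 KYH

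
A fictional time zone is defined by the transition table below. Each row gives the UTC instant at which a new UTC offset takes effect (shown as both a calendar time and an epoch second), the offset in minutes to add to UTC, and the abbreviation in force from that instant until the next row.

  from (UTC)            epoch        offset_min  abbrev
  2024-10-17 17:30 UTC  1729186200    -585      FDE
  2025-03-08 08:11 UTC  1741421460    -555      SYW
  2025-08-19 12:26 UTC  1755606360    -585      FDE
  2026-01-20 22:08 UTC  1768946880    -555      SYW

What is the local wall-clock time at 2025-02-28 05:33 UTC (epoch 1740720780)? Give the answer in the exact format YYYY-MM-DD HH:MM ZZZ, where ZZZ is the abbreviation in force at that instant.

2025-02-27 19:48 FDE

Query: 2025-02-28 05:33 UTC
Rule 1/4 (FDE, -09:45): 2024-10-17 17:30 UTC ≤ query < 2025-03-08 08:11 UTC
5·60 + 33 - 585 = -252 min
-252 = -1·1440 + 1188; 1188 = 19·60 + 48 → 19:48, 2025-02-28 - 1 day = 2025-02-27
→ 2025-02-27 19:48 FDE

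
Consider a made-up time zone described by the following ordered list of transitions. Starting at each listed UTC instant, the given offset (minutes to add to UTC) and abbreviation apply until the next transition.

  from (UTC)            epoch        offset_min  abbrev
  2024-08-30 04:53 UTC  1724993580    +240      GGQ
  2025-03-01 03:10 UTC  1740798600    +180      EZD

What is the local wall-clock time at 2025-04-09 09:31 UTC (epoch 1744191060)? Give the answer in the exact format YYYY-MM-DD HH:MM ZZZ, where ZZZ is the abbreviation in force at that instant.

Query: 2025-04-09 09:31 UTC
Rule 2/2 (EZD, +03:00): 2025-03-01 03:10 UTC ≤ query < +∞
9·60 + 31 + 180 = 751 min
751 = 0·1440 + 751; 751 = 12·60 + 31 → 12:31, same day
→ 2025-04-09 12:31 EZD

2025-04-09 12:31 EZD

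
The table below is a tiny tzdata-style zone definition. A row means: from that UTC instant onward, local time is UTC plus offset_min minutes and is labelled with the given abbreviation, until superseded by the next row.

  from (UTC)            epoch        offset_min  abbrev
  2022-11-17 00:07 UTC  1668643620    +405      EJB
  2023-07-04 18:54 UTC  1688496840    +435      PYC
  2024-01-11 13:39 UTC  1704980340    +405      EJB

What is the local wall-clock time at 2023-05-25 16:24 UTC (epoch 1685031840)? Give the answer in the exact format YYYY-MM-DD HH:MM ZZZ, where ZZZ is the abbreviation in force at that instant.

Query: 2023-05-25 16:24 UTC
Rule 1/3 (EJB, +06:45): 2022-11-17 00:07 UTC ≤ query < 2023-07-04 18:54 UTC
16·60 + 24 + 405 = 1389 min
1389 = 0·1440 + 1389; 1389 = 23·60 + 9 → 23:09, same day
→ 2023-05-25 23:09 EJB

2023-05-25 23:09 EJB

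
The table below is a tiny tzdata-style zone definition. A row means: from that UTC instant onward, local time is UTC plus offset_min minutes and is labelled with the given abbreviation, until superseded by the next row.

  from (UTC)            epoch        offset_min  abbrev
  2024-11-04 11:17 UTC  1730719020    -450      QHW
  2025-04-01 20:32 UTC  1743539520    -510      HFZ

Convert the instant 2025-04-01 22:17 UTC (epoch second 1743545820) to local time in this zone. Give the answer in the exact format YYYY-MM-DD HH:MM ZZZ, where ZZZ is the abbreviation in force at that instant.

2025-04-01 13:47 HFZ

Query: 2025-04-01 22:17 UTC
Rule 2/2 (HFZ, -08:30): 2025-04-01 20:32 UTC ≤ query < +∞
22·60 + 17 - 510 = 827 min
827 = 0·1440 + 827; 827 = 13·60 + 47 → 13:47, same day
→ 2025-04-01 13:47 HFZ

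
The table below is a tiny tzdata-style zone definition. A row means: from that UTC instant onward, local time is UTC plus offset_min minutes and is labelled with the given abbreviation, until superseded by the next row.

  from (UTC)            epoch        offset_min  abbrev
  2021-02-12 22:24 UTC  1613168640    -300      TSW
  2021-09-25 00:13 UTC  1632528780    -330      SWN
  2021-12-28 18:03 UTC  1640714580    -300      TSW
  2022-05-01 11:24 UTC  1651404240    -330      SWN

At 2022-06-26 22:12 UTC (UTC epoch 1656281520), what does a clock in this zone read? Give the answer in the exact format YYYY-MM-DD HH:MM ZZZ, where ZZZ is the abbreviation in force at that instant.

Query: 2022-06-26 22:12 UTC
Rule 4/4 (SWN, -05:30): 2022-05-01 11:24 UTC ≤ query < +∞
22·60 + 12 - 330 = 1002 min
1002 = 0·1440 + 1002; 1002 = 16·60 + 42 → 16:42, same day
→ 2022-06-26 16:42 SWN

2022-06-26 16:42 SWN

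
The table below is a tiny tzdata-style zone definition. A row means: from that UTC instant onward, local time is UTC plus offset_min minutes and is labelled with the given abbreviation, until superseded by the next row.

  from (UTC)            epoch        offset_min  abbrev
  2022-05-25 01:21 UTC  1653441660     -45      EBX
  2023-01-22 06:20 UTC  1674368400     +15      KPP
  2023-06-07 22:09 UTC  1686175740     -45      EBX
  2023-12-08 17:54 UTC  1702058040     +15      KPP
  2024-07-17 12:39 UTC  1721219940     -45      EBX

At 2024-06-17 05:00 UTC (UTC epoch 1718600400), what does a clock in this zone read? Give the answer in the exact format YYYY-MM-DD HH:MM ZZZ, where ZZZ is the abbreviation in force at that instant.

Query: 2024-06-17 05:00 UTC
Rule 4/5 (KPP, +00:15): 2023-12-08 17:54 UTC ≤ query < 2024-07-17 12:39 UTC
5·60 + 0 + 15 = 315 min
315 = 0·1440 + 315; 315 = 5·60 + 15 → 05:15, same day
→ 2024-06-17 05:15 KPP

2024-06-17 05:15 KPP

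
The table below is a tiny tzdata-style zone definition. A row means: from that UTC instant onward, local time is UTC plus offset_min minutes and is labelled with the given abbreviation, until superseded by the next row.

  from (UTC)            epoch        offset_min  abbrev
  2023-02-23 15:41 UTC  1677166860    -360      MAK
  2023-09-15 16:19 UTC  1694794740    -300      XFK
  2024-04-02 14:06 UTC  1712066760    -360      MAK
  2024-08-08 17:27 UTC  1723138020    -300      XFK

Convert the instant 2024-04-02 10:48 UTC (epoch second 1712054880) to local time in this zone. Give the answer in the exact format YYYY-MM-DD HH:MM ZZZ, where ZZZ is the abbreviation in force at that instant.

Query: 2024-04-02 10:48 UTC
Rule 2/4 (XFK, -05:00): 2023-09-15 16:19 UTC ≤ query < 2024-04-02 14:06 UTC
10·60 + 48 - 300 = 348 min
348 = 0·1440 + 348; 348 = 5·60 + 48 → 05:48, same day
→ 2024-04-02 05:48 XFK

2024-04-02 05:48 XFK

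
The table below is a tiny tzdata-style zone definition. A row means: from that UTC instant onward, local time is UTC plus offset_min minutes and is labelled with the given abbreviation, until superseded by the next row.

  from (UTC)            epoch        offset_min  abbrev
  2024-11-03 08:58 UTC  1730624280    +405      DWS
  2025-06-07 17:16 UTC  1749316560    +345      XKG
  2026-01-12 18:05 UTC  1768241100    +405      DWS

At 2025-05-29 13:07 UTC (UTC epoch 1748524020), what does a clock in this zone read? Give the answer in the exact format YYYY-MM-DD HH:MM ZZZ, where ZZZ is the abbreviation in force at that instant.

Query: 2025-05-29 13:07 UTC
Rule 1/3 (DWS, +06:45): 2024-11-03 08:58 UTC ≤ query < 2025-06-07 17:16 UTC
13·60 + 7 + 405 = 1192 min
1192 = 0·1440 + 1192; 1192 = 19·60 + 52 → 19:52, same day
→ 2025-05-29 19:52 DWS

2025-05-29 19:52 DWS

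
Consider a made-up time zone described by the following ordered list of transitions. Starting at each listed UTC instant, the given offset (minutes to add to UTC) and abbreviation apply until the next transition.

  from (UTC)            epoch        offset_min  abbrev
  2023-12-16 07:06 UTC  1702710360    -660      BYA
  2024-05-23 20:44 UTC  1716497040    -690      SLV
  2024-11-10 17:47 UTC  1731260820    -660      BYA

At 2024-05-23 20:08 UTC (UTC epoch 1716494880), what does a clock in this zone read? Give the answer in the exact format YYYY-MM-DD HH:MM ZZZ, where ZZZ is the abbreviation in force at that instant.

2024-05-23 09:08 BYA

Query: 2024-05-23 20:08 UTC
Rule 1/3 (BYA, -11:00): 2023-12-16 07:06 UTC ≤ query < 2024-05-23 20:44 UTC
20·60 + 8 - 660 = 548 min
548 = 0·1440 + 548; 548 = 9·60 + 8 → 09:08, same day
→ 2024-05-23 09:08 BYA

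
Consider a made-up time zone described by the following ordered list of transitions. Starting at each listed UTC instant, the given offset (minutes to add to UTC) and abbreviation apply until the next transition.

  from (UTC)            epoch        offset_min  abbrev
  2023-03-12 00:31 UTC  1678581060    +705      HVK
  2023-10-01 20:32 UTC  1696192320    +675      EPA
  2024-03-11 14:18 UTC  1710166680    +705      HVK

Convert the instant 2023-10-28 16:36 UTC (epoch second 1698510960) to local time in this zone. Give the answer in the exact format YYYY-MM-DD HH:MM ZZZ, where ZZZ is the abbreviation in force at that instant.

Query: 2023-10-28 16:36 UTC
Rule 2/3 (EPA, +11:15): 2023-10-01 20:32 UTC ≤ query < 2024-03-11 14:18 UTC
16·60 + 36 + 675 = 1671 min
1671 = 1·1440 + 231; 231 = 3·60 + 51 → 03:51, 2023-10-28 + 1 day = 2023-10-29
→ 2023-10-29 03:51 EPA

2023-10-29 03:51 EPA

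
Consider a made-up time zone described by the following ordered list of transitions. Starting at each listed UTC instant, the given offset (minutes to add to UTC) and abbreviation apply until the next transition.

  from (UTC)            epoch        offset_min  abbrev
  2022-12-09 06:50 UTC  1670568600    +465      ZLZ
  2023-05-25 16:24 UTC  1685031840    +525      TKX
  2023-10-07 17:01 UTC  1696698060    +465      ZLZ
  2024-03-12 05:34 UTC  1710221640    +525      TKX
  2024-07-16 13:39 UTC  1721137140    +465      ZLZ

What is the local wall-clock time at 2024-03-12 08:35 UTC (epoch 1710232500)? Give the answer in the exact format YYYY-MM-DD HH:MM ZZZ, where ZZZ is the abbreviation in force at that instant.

2024-03-12 17:20 TKX

Query: 2024-03-12 08:35 UTC
Rule 4/5 (TKX, +08:45): 2024-03-12 05:34 UTC ≤ query < 2024-07-16 13:39 UTC
8·60 + 35 + 525 = 1040 min
1040 = 0·1440 + 1040; 1040 = 17·60 + 20 → 17:20, same day
→ 2024-03-12 17:20 TKX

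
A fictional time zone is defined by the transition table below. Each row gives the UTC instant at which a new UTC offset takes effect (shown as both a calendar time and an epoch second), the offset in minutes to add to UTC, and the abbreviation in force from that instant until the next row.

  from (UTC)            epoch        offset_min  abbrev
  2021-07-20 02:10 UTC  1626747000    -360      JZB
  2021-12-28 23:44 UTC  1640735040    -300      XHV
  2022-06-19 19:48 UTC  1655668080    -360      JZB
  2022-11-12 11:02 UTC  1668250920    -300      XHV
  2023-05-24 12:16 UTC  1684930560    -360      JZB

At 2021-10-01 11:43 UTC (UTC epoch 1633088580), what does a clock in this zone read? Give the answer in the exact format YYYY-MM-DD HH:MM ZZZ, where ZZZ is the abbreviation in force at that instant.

2021-10-01 05:43 JZB

Query: 2021-10-01 11:43 UTC
Rule 1/5 (JZB, -06:00): 2021-07-20 02:10 UTC ≤ query < 2021-12-28 23:44 UTC
11·60 + 43 - 360 = 343 min
343 = 0·1440 + 343; 343 = 5·60 + 43 → 05:43, same day
→ 2021-10-01 05:43 JZB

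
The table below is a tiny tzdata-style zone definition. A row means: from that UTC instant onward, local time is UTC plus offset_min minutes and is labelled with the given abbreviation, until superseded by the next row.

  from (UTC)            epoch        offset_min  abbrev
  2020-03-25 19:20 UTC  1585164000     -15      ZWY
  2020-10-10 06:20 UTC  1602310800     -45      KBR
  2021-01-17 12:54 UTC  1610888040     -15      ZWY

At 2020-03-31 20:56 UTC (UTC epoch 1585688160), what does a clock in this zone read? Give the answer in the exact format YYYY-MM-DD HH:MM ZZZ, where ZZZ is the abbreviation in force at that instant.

Query: 2020-03-31 20:56 UTC
Rule 1/3 (ZWY, -00:15): 2020-03-25 19:20 UTC ≤ query < 2020-10-10 06:20 UTC
20·60 + 56 - 15 = 1241 min
1241 = 0·1440 + 1241; 1241 = 20·60 + 41 → 20:41, same day
→ 2020-03-31 20:41 ZWY

2020-03-31 20:41 ZWY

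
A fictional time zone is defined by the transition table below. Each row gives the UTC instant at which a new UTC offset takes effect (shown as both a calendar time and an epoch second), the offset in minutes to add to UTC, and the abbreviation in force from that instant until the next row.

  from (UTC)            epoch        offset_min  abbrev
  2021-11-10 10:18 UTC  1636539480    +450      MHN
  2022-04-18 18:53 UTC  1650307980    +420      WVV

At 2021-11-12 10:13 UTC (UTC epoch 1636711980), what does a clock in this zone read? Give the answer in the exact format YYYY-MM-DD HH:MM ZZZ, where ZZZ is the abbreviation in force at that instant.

2021-11-12 17:43 MHN

Query: 2021-11-12 10:13 UTC
Rule 1/2 (MHN, +07:30): 2021-11-10 10:18 UTC ≤ query < 2022-04-18 18:53 UTC
10·60 + 13 + 450 = 1063 min
1063 = 0·1440 + 1063; 1063 = 17·60 + 43 → 17:43, same day
→ 2021-11-12 17:43 MHN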